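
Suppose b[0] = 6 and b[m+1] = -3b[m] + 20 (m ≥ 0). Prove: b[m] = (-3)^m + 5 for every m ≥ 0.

Base case: b[0] = 6, and (-3)^0 + 5 = 1 + 5 = 6.
Assume b[k] = (-3)^k + 5 for some k ≥ 0.
Then b[k+1] = -3b[k] + 20 = -3·((-3)^k + 5) + 20 = -3·(-3)^k − 15 + 20 = (-3)^{k+1} + 5.
This completes the inductive step, so b[m] = (-3)^m + 5 for all m ≥ 0.

b[m] = (-3)^m + 5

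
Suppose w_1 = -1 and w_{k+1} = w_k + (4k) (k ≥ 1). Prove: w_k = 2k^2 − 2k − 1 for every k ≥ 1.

Base case: w_1 = -1, and 2·1^2 − 2·1 − 1 = -1.
Assume w_j = 2j^2 − 2j − 1.
Then w_{j+1} = w_j + (4j) = (2j^2 − 2j − 1) + (4j) = 2j^2 + 2j − 1,
and 2·(j+1)^2 − 2·(j+1) − 1 = 2j^2 + 2j − 1.
Hence w_k = 2k^2 − 2k − 1 for every k ≥ 1, by induction.

w_k = 2k^2 − 2k − 1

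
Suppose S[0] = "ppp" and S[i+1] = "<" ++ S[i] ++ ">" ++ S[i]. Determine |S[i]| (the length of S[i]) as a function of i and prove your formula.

Claim: |S[i]| = 5·2^i − 2.

Base case: |S[0]| = 3, and 5·2^0 − 2 = 3.
Assume |S[k]| = 5·2^k − 2.
Then |S[k+1]| = 1 + |S[k]| + 1 + |S[k]| = 2|S[k]| + 2 = 2(5·2^k − 2) + 2 = 5·2^{k+1} − 4 + 2 = 5·2^{k+1} − 2.
Hence |S[i]| = 5·2^i − 2 for every i ≥ 0, by induction.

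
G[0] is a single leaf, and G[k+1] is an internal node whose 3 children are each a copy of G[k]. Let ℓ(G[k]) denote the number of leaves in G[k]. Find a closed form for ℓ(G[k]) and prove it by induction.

Claim: ℓ(G[k]) = 3^k.

Base case: ℓ(G[0]) = 1, and 3^0 = 1.
Assume ℓ(G[r]) = 3^r.
Then ℓ(G[r+1]) = 3·ℓ(G[r]) = 3·3^r = 3^{r+1}.
This completes the inductive step, so ℓ(G[k]) = 3^k for all k ≥ 0.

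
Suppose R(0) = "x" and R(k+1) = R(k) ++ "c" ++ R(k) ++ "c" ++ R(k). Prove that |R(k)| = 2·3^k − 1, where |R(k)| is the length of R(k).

Base case: |R(0)| = 1, and 2·3^0 − 1 = 1.
Assume |R(j)| = 2·3^j − 1.
Then |R(j+1)| = 3|R(j)| + 2 = 3(2·3^j − 1) + 2 = 2·3^{j+1} − 3 + 2 = 2·3^{j+1} − 1.
This completes the inductive step, so |R(k)| = 2·3^k − 1 for all k ≥ 0.

|R(k)| = 2·3^k − 1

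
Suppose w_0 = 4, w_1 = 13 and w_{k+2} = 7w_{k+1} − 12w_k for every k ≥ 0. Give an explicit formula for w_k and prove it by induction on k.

Claim: w_k = 3·3^k + 4^k.

Base cases: w_0 = 4 and 3·3^0 + 4^0 = 4; w_1 = 13 and 3·3^1 + 4^1 = 13.
Assume w_j = 3·3^j + 4^j for all 0 ≤ j ≤ m, where m ≥ 1.
Then w_{m+1} = 7w_m − 12w_{m−1} = 7·(3·3^m + 4^m) − 12·(3·3^{m−1} + 4^{m−1}) = 3·(7·3 − 12)3^{m−1} + (7·4 − 12)4^{m−1} = 27·3^{m−1} + 16·4^{m−1} = 3·3^{m+1} + 4^{m+1}.
So the formula holds for m+1, and by strong induction w_k = 3·3^k + 4^k for all k ≥ 0.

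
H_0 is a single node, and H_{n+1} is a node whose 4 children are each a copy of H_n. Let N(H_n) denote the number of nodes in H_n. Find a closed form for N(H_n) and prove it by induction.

Claim: N(H_n) = (4^{n+1} − 1)/3.

Base case: N(H_0) = 1, and (4^{0+1} − 1)/3 = 1.
Assume N(H_r) = (4^{r+1} − 1)/3.
Then N(H_{r+1}) = 1 + 4N(H_r) = 1 + 4·(4^{r+1} − 1)/3 = 1 + (4^{r+2} − 4)/3 = (3 + 4^{r+2} − 4)/3 = (4^{r+2} − 1)/3.
So the formula holds for r+1, and by induction N(H_n) = (4^{n+1} − 1)/3 for all n ≥ 0.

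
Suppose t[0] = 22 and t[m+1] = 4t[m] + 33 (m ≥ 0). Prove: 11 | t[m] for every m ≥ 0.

Base case: t[0] = 22 = 11·2, so 11 | t[0].
Assume 11 | t[r], so t[r] = 11s for some integer s.
Then t[r+1] = 4t[r] + 33 = 4·(11s) + 33 = 11(4s + 3), so 11 | t[r+1].
This completes the inductive step, so 11 | t[m] for all m ≥ 0.

11 | t[m]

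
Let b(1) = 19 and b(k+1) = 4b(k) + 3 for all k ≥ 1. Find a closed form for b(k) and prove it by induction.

Claim: b(k) = 5·4^k − 1.

Base case: b(1) = 19, and 5·4^1 − 1 = 20 − 1 = 19.
Assume b(m) = 5·4^m − 1 for some m ≥ 1.
Then b(m+1) = 4b(m) + 3 = 4·(5·4^m − 1) + 3 = 20·4^m − 4 + 3 = 5·4^{m+1} − 1.
By induction, b(k) = 5·4^k − 1 for all k ≥ 1.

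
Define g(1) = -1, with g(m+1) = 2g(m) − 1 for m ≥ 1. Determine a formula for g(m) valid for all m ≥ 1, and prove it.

Claim: g(m) = -2^m + 1.

Base case: g(1) = -1, and -2^1 + 1 = -2 + 1 = -1.
Assume g(k) = -2^k + 1 for some k ≥ 1.
Then g(k+1) = 2g(k) − 1 = 2·(-2^k + 1) − 1 = -2^{k+1} + 2 − 1 = -2^{k+1} + 1.
This completes the inductive step, so g(m) = -2^m + 1 for all m ≥ 1.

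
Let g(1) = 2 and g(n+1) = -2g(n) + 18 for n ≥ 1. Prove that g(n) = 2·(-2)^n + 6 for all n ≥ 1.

Base case: g(1) = 2, and 2·(-2)^1 + 6 = -4 + 6 = 2.
Assume g(m) = 2·(-2)^m + 6 for some m ≥ 1.
Then g(m+1) = -2g(m) + 18 = -2·(2·(-2)^m + 6) + 18 = -4·(-2)^m − 12 + 18 = 2·(-2)^{m+1} + 6.
So the formula holds for m+1, and by induction g(n) = 2·(-2)^n + 6 for all n ≥ 1.

g(n) = 2·(-2)^n + 6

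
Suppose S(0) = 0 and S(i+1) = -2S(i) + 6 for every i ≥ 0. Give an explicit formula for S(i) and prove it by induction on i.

Claim: S(i) = -2·(-2)^i + 2.

Base case: S(0) = 0, and -2·(-2)^0 + 2 = -2 + 2 = 0.
Assume S(r) = -2·(-2)^r + 2 for some r ≥ 0.
Then S(r+1) = -2S(r) + 6 = -2·(-2·(-2)^r + 2) + 6 = 4·(-2)^r − 4 + 6 = -2·(-2)^{r+1} + 2.
So the formula holds for r+1, and by induction S(i) = -2·(-2)^i + 2 for all i ≥ 0.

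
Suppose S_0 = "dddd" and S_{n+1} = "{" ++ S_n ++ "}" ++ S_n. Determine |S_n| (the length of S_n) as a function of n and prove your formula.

Claim: |S_n| = 6·2^n − 2.

Base case: |S_0| = 4, and 6·2^0 − 2 = 4.
Assume |S_m| = 6·2^m − 2.
Then |S_{m+1}| = 1 + |S_m| + 1 + |S_m| = 2|S_m| + 2 = 2(6·2^m − 2) + 2 = 6·2^{m+1} − 4 + 2 = 6·2^{m+1} − 2.
Hence |S_n| = 6·2^n − 2 for every n ≥ 0, by induction.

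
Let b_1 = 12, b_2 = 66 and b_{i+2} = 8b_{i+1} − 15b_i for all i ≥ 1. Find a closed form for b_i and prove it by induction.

Claim: b_i = 3·5^i − 3^i.

Base cases: b_1 = 12 and 3·5^1 − 3^1 = 12; b_2 = 66 and 3·5^2 − 3^2 = 66.
Assume b_t = 3·5^t − 3^t for all 1 ≤ t ≤ j, where j ≥ 2.
Then b_{j+1} = 8b_j − 15b_{j−1} = 8·(3·5^j − 3^j) − 15·(3·5^{j−1} − 3^{j−1}) = 3·(8·5 − 15)5^{j−1} − (8·3 − 15)3^{j−1} = 75·5^{j−1} − 9·3^{j−1} = 3·5^{j+1} − 3^{j+1}.
This completes the inductive step, so b_i = 3·5^i − 3^i for all i ≥ 1.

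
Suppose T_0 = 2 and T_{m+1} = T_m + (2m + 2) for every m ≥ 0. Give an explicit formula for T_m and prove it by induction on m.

Claim: T_m = m^2 + m + 2.

Base case: T_0 = 2, and 0^2 + 0 + 2 = 2.
Assume T_j = j^2 + j + 2.
Then T_{j+1} = T_j + (2j + 2) = (j^2 + j + 2) + (2j + 2) = j^2 + 3j + 4,
and (j+1)^2 + (j+1) + 2 = j^2 + 3j + 4.
Hence T_m = m^2 + m + 2 for every m ≥ 0, by induction.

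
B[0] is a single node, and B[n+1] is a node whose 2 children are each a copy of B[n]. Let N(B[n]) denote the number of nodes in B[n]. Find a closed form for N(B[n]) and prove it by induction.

Claim: N(B[n]) = 2^{n+1} − 1.

Base case: N(B[0]) = 1, and 2^{0+1} − 1 = 1.
Assume N(B[r]) = 2^{r+1} − 1.
Then N(B[r+1]) = 1 + 2N(B[r]) = 1 + 2(2^{r+1} − 1) = 2^{r+2} − 2 + 1 = 2^{r+2} − 1.
By induction, N(B[n]) = 2^{n+1} − 1 for all n ≥ 0.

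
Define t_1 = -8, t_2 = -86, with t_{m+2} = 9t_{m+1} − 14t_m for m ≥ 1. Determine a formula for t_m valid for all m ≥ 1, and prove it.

Claim: t_m = 3·2^m − 2·7^m.

Base cases: t_1 = -8 and 3·2^1 − 2·7^1 = -8; t_2 = -86 and 3·2^2 − 2·7^2 = -86.
Assume t_i = 3·2^i − 2·7^i for all 1 ≤ i ≤ j, where j ≥ 2.
Then t_{j+1} = 9t_j − 14t_{j−1} = 9·(3·2^j − 2·7^j) − 14·(3·2^{j−1} − 2·7^{j−1}) = 3·(9·2 − 14)2^{j−1} − 2·(9·7 − 14)7^{j−1} = 12·2^{j−1} − 98·7^{j−1} = 3·2^{j+1} − 2·7^{j+1}.
This completes the inductive step, so t_m = 3·2^m − 2·7^m for all m ≥ 1.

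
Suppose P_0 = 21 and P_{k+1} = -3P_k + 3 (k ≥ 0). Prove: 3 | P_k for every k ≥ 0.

Base case: P_0 = 21 = 3·7, so 3 | P_0.
Assume 3 | P_r, so P_r = 3t for some integer t.
Then P_{r+1} = -3P_r + 3 = -3·(3t) + 3 = 3(-3t + 1), so 3 | P_{r+1}.
This completes the inductive step, so 3 | P_k for all k ≥ 0.

3 | P_k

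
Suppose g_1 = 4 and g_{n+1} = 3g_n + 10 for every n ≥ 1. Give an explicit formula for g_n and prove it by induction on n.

Claim: g_n = 3^{n+1} − 5.

Base case: g_1 = 4, and 3^{1+1} − 5 = 9 − 5 = 4.
Assume g_r = 3^{r+1} − 5 for some r ≥ 1.
Then g_{r+1} = 3g_r + 10 = 3·(3^{r+1} − 5) + 10 = 3^{r+2} − 15 + 10 = 3^{r+2} − 5.
This completes the inductive step, so g_n = 3^{n+1} − 5 for all n ≥ 1.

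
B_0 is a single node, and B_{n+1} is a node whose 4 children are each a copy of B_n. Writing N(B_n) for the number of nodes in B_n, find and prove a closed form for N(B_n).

Claim: N(B_n) = (4^{n+1} − 1)/3.

Base case: N(B_0) = 1, and (4^{0+1} − 1)/3 = 1.
Assume N(B_m) = (4^{m+1} − 1)/3.
Then N(B_{m+1}) = 1 + 4N(B_m) = 1 + 4·(4^{m+1} − 1)/3 = 1 + (4^{m+2} − 4)/3 = (3 + 4^{m+2} − 4)/3 = (4^{m+2} − 1)/3.
This completes the inductive step, so N(B_n) = (4^{n+1} − 1)/3 for all n ≥ 0.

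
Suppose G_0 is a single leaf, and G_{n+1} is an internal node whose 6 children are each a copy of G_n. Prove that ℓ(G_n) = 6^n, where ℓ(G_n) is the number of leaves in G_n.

Base case: ℓ(G_0) = 1, and 6^0 = 1.
Assume ℓ(G_k) = 6^k.
Then ℓ(G_{k+1}) = 6·ℓ(G_k) = 6·6^k = 6^{k+1}.
So the formula holds for k+1, and by induction ℓ(G_n) = 6^n for all n ≥ 0.

ℓ(G_n) = 6^n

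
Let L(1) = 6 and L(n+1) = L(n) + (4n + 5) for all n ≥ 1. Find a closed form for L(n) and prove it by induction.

Claim: L(n) = 2n^2 + 3n + 1.

Base case: L(1) = 6, and 2·1^2 + 3·1 + 1 = 6.
Assume L(j) = 2j^2 + 3j + 1.
Then L(j+1) = L(j) + (4j + 5) = (2j^2 + 3j + 1) + (4j + 5) = 2j^2 + 7j + 6,
and 2·(j+1)^2 + 3·(j+1) + 1 = 2j^2 + 7j + 6.
This completes the inductive step, so L(n) = 2n^2 + 3n + 1 for all n ≥ 1.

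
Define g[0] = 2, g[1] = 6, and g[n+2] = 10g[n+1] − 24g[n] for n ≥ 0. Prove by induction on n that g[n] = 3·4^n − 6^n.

Base cases: g[0] = 2 and 3·4^0 − 6^0 = 2; g[1] = 6 and 3·4^1 − 6^1 = 6.
Assume g[j] = 3·4^j − 6^j for all 0 ≤ j ≤ r, where r ≥ 1.
Then g[r+1] = 10g[r] − 24g[r−1] = 10·(3·4^r − 6^r) − 24·(3·4^{r−1} − 6^{r−1}) = 3·(10·4 − 24)4^{r−1} − (10·6 − 24)6^{r−1} = 48·4^{r−1} − 36·6^{r−1} = 3·4^{r+1} − 6^{r+1}.
Hence g[n] = 3·4^n − 6^n for every n ≥ 0, by strong induction.

g[n] = 3·4^n − 6^n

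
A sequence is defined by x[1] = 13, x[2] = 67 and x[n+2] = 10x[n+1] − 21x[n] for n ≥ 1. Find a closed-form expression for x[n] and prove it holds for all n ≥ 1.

Claim: x[n] = 7^n + 2·3^n.

Base cases: x[1] = 13 and 7^1 + 2·3^1 = 13; x[2] = 67 and 7^2 + 2·3^2 = 67.
Assume x[j] = 7^j + 2·3^j for all 1 ≤ j ≤ k, where k ≥ 2.
Then x[k+1] = 10x[k] − 21x[k−1] = 10·(7^k + 2·3^k) − 21·(7^{k−1} + 2·3^{k−1}) = (10·7 − 21)7^{k−1} + 2·(10·3 − 21)3^{k−1} = 49·7^{k−1} + 18·3^{k−1} = 7^{k+1} + 2·3^{k+1}.
By strong induction, x[n] = 7^n + 2·3^n for all n ≥ 1.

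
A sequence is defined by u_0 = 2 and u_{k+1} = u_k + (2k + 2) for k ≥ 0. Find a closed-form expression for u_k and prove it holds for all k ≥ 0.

Claim: u_k = k^2 + k + 2.

Base case: u_0 = 2, and 0^2 + 0 + 2 = 2.
Assume u_m = m^2 + m + 2.
Then u_{m+1} = u_m + (2m + 2) = (m^2 + m + 2) + (2m + 2) = m^2 + 3m + 4,
and (m+1)^2 + (m+1) + 2 = m^2 + 3m + 4.
This completes the inductive step, so u_k = k^2 + k + 2 for all k ≥ 0.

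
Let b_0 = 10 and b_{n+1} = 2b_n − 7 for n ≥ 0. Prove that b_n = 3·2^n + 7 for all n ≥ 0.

Base case: b_0 = 10, and 3·2^0 + 7 = 3 + 7 = 10.
Assume b_r = 3·2^r + 7 for some r ≥ 0.
Then b_{r+1} = 2b_r − 7 = 2·(3·2^r + 7) − 7 = 6·2^r + 14 − 7 = 3·2^{r+1} + 7.
Hence b_n = 3·2^n + 7 for every n ≥ 0, by induction.

b_n = 3·2^n + 7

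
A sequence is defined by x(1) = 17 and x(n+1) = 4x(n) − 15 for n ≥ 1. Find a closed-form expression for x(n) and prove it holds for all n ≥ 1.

Claim: x(n) = 3·4^n + 5.

Base case: x(1) = 17, and 3·4^1 + 5 = 12 + 5 = 17.
Assume x(r) = 3·4^r + 5 for some r ≥ 1.
Then x(r+1) = 4x(r) − 15 = 4·(3·4^r + 5) − 15 = 12·4^r + 20 − 15 = 3·4^{r+1} + 5.
Hence x(n) = 3·4^n + 5 for every n ≥ 1, by induction.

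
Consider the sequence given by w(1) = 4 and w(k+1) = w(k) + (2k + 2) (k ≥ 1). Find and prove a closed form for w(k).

Claim: w(k) = k^2 + k + 2.

Base case: w(1) = 4, and 1^2 + 1 + 2 = 4.
Assume w(m) = m^2 + m + 2.
Then w(m+1) = w(m) + (2m + 2) = (m^2 + m + 2) + (2m + 2) = m^2 + 3m + 4,
and (m+1)^2 + (m+1) + 2 = m^2 + 3m + 4.
This completes the inductive step, so w(k) = k^2 + k + 2 for all k ≥ 1.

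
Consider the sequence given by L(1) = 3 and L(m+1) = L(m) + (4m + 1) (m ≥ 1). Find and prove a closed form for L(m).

Claim: L(m) = 2m^2 − m + 2.

Base case: L(1) = 3, and 2·1^2 − 1 + 2 = 3.
Assume L(r) = 2r^2 − r + 2.
Then L(r+1) = L(r) + (4r + 1) = (2r^2 − r + 2) + (4r + 1) = 2r^2 + 3r + 3,
and 2·(r+1)^2 − (r+1) + 2 = 2r^2 + 3r + 3.
Hence L(m) = 2m^2 − m + 2 for every m ≥ 1, by induction.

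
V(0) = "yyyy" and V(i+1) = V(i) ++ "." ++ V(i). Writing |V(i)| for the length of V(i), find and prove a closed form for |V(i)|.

Claim: |V(i)| = 5·2^i − 1.

Base case: |V(0)| = 4, and 5·2^0 − 1 = 4.
Assume |V(r)| = 5·2^r − 1.
Then |V(r+1)| = |V(r)| + 1 + |V(r)| = 2|V(r)| + 1 = 2(5·2^r − 1) + 1 = 5·2^{r+1} − 2 + 1 = 5·2^{r+1} − 1.
So the formula holds for r+1, and by induction |V(i)| = 5·2^i − 1 for all i ≥ 0.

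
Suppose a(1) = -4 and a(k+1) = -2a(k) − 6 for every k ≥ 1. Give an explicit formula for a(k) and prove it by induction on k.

Claim: a(k) = (-2)^k − 2.

Base case: a(1) = -4, and (-2)^1 − 2 = -2 − 2 = -4.
Assume a(r) = (-2)^r − 2 for some r ≥ 1.
Then a(r+1) = -2a(r) − 6 = -2·((-2)^r − 2) − 6 = -2·(-2)^r + 4 − 6 = (-2)^{r+1} − 2.
This completes the inductive step, so a(k) = (-2)^k − 2 for all k ≥ 1.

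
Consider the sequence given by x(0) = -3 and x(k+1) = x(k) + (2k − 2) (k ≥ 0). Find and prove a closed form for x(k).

Claim: x(k) = k^2 − 3k − 3.

Base case: x(0) = -3, and 0^2 − 3·0 − 3 = -3.
Assume x(r) = r^2 − 3r − 3.
Then x(r+1) = x(r) + (2r − 2) = (r^2 − 3r − 3) + (2r − 2) = r^2 − r − 5,
and (r+1)^2 − 3·(r+1) − 3 = r^2 − r − 5.
Hence x(k) = k^2 − 3k − 3 for every k ≥ 0, by induction.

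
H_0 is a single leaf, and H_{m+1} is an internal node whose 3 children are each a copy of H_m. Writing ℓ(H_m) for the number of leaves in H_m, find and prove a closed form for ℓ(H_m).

Claim: ℓ(H_m) = 3^m.

Base case: ℓ(H_0) = 1, and 3^0 = 1.
Assume ℓ(H_k) = 3^k.
Then ℓ(H_{k+1}) = 3·ℓ(H_k) = 3·3^k = 3^{k+1}.
Hence ℓ(H_m) = 3^m for every m ≥ 0, by induction.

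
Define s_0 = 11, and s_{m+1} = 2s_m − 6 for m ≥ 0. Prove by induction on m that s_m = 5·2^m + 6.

Base case: s_0 = 11, and 5·2^0 + 6 = 5 + 6 = 11.
Assume s_k = 5·2^k + 6 for some k ≥ 0.
Then s_{k+1} = 2s_k − 6 = 2·(5·2^k + 6) − 6 = 10·2^k + 12 − 6 = 5·2^{k+1} + 6.
So the formula holds for k+1, and by induction s_m = 5·2^m + 6 for all m ≥ 0.

s_m = 5·2^m + 6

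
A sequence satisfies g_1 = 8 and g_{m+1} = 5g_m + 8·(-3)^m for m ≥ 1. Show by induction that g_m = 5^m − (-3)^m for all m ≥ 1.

Base case: g_1 = 8, and 5^1 − (-3)^1 = 5 + 3 = 8.
Assume g_r = 5^r − (-3)^r for some r ≥ 1.
Then g_{r+1} = 5g_r + 8·(-3)^r = 5·(5^r − (-3)^r) + 8·(-3)^r = 5^{r+1} − 5·(-3)^r + 8·(-3)^r = 5^{r+1} + 3·(-3)^r = 5^{r+1} − (-3)^{r+1}.
By induction, g_m = 5^m − (-3)^m for all m ≥ 1.

g_m = 5^m − (-3)^m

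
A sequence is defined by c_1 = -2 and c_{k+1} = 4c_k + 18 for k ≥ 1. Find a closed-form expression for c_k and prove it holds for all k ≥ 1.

Claim: c_k = 4^k − 6.

Base case: c_1 = -2, and 4^1 − 6 = 4 − 6 = -2.
Assume c_m = 4^m − 6 for some m ≥ 1.
Then c_{m+1} = 4c_m + 18 = 4·(4^m − 6) + 18 = 4^{m+1} − 24 + 18 = 4^{m+1} − 6.
Hence c_k = 4^k − 6 for every k ≥ 1, by induction.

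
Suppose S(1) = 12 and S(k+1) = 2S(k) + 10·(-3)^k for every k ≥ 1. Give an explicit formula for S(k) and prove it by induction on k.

Claim: S(k) = 3·2^k − 2·(-3)^k.

Base case: S(1) = 12, and 3·2^1 − 2·(-3)^1 = 6 + 6 = 12.
Assume S(r) = 3·2^r − 2·(-3)^r for some r ≥ 1.
Then S(r+1) = 2S(r) + 10·(-3)^r = 2·(3·2^r − 2·(-3)^r) + 10·(-3)^r = 3·2^{r+1} − 4·(-3)^r + 10·(-3)^r = 3·2^{r+1} + 6·(-3)^r = 3·2^{r+1} − 2·(-3)^{r+1}.
Hence S(k) = 3·2^k − 2·(-3)^k for every k ≥ 1, by induction.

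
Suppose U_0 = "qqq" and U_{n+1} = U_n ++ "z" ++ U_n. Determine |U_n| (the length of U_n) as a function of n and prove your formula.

Claim: |U_n| = 2^{n+2} − 1.

Base case: |U_0| = 3, and 2^{0+2} − 1 = 3.
Assume |U_r| = 2^{r+2} − 1.
Then |U_{r+1}| = |U_r| + 1 + |U_r| = 2|U_r| + 1 = 2(2^{r+2} − 1) + 1 = 2^{r+3} − 2 + 1 = 2^{r+3} − 1.
This completes the inductive step, so |U_n| = 2^{n+2} − 1 for all n ≥ 0.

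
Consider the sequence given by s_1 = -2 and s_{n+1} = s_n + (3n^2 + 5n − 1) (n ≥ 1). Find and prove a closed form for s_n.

Claim: s_n = n^3 + n^2 − 3n − 1.

Base case: s_1 = -2, and 1^3 + 1^2 − 3·1 − 1 = -2.
Assume s_m = m^3 + m^2 − 3m − 1.
Then s_{m+1} = s_m + (3m^2 + 5m − 1) = (m^3 + m^2 − 3m − 1) + (3m^2 + 5m − 1) = m^3 + 4m^2 + 2m − 2,
and (m+1)^3 + (m+1)^2 − 3·(m+1) − 1 = m^3 + 4m^2 + 2m − 2.
Hence s_n = n^3 + n^2 − 3n − 1 for every n ≥ 1, by induction.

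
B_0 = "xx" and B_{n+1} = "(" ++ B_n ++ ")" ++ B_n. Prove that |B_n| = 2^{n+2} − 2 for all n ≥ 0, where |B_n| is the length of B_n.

Base case: |B_0| = 2, and 2^{0+2} − 2 = 2.
Assume |B_r| = 2^{r+2} − 2.
Then |B_{r+1}| = 1 + |B_r| + 1 + |B_r| = 2|B_r| + 2 = 2(2^{r+2} − 2) + 2 = 2^{r+3} − 4 + 2 = 2^{r+3} − 2.
By induction, |B_n| = 2^{n+2} − 2 for all n ≥ 0.

|B_n| = 2^{n+2} − 2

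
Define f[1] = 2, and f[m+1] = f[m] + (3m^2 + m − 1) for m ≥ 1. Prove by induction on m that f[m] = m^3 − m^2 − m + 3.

Base case: f[1] = 2, and 1^3 − 1^2 − 1 + 3 = 2.
Assume f[r] = r^3 − r^2 − r + 3.
Then f[r+1] = f[r] + (3r^2 + r − 1) = (r^3 − r^2 − r + 3) + (3r^2 + r − 1) = r^3 + 2r^2 + 2,
and (r+1)^3 − (r+1)^2 − (r+1) + 3 = r^3 + 2r^2 + 2.
Hence f[m] = m^3 − m^2 − m + 3 for every m ≥ 1, by induction.

f[m] = m^3 − m^2 − m + 3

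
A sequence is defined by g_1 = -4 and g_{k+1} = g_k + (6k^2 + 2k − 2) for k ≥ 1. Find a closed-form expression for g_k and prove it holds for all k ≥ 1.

Claim: g_k = 2k^3 − 2k^2 − 2k − 2.

Base case: g_1 = -4, and 2·1^3 − 2·1^2 − 2·1 − 2 = -4.
Assume g_r = 2r^3 − 2r^2 − 2r − 2.
Then g_{r+1} = g_r + (6r^2 + 2r − 2) = (2r^3 − 2r^2 − 2r − 2) + (6r^2 + 2r − 2) = 2r^3 + 4r^2 − 4,
and 2·(r+1)^3 − 2·(r+1)^2 − 2·(r+1) − 2 = 2r^3 + 4r^2 − 4.
This completes the inductive step, so g_k = 2k^3 − 2k^2 − 2k − 2 for all k ≥ 1.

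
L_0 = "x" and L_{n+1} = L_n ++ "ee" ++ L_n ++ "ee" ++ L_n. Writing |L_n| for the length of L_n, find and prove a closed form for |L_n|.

Claim: |L_n| = 3^{n+1} − 2.

Base case: |L_0| = 1, and 3^{0+1} − 2 = 1.
Assume |L_k| = 3^{k+1} − 2.
Then |L_{k+1}| = 3|L_k| + 4 = 3(3^{k+1} − 2) + 4 = 3^{k+2} − 6 + 4 = 3^{k+2} − 2.
This completes the inductive step, so |L_n| = 3^{n+1} − 2 for all n ≥ 0.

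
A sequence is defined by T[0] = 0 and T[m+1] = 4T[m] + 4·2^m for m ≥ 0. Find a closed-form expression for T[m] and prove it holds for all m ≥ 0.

Claim: T[m] = 2·4^m − 2·2^m.

Base case: T[0] = 0, and 2·4^0 − 2·2^0 = 2 − 2 = 0.
Assume T[r] = 2·4^r − 2·2^r for some r ≥ 0.
Then T[r+1] = 4T[r] + 4·2^r = 4·(2·4^r − 2·2^r) + 4·2^r = 2·4^{r+1} − 8·2^r + 4·2^r = 2·4^{r+1} − 4·2^r = 2·4^{r+1} − 2·2^{r+1}.
Hence T[m] = 2·4^m − 2·2^m for every m ≥ 0, by induction.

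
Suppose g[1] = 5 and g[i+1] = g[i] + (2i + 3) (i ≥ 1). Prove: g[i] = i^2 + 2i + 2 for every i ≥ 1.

Base case: g[1] = 5, and 1^2 + 2·1 + 2 = 5.
Assume g[j] = j^2 + 2j + 2.
Then g[j+1] = g[j] + (2j + 3) = (j^2 + 2j + 2) + (2j + 3) = j^2 + 4j + 5,
and (j+1)^2 + 2·(j+1) + 2 = j^2 + 4j + 5.
Hence g[i] = i^2 + 2i + 2 for every i ≥ 1, by induction.

g[i] = i^2 + 2i + 2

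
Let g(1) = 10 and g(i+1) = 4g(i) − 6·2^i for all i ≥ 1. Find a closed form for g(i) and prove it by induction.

Claim: g(i) = 4^i + 3·2^i.

Base case: g(1) = 10, and 4^1 + 3·2^1 = 4 + 6 = 10.
Assume g(r) = 4^r + 3·2^r for some r ≥ 1.
Then g(r+1) = 4g(r) − 6·2^r = 4·(4^r + 3·2^r) − 6·2^r = 4^{r+1} + 12·2^r − 6·2^r = 4^{r+1} + 6·2^r = 4^{r+1} + 3·2^{r+1}.
This completes the inductive step, so g(i) = 4^i + 3·2^i for all i ≥ 1.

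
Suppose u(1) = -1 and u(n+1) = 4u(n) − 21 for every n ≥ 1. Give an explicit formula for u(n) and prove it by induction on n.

Claim: u(n) = -2·4^n + 7.

Base case: u(1) = -1, and -2·4^1 + 7 = -8 + 7 = -1.
Assume u(j) = -2·4^j + 7 for some j ≥ 1.
Then u(j+1) = 4u(j) − 21 = 4·(-2·4^j + 7) − 21 = -8·4^j + 28 − 21 = -2·4^{j+1} + 7.
By induction, u(n) = -2·4^n + 7 for all n ≥ 1.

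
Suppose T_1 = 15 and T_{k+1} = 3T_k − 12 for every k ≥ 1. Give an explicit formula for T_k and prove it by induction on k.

Claim: T_k = 3^{k+1} + 6.

Base case: T_1 = 15, and 3^{1+1} + 6 = 9 + 6 = 15.
Assume T_j = 3^{j+1} + 6 for some j ≥ 1.
Then T_{j+1} = 3T_j − 12 = 3·(3^{j+1} + 6) − 12 = 3^{j+2} + 18 − 12 = 3^{j+2} + 6.
This completes the inductive step, so T_k = 3^{k+1} + 6 for all k ≥ 1.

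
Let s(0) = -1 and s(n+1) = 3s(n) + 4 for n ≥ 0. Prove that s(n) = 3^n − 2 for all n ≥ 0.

Base case: s(0) = -1, and 3^0 − 2 = 1 − 2 = -1.
Assume s(k) = 3^k − 2 for some k ≥ 0.
Then s(k+1) = 3s(k) + 4 = 3·(3^k − 2) + 4 = 3^{k+1} − 6 + 4 = 3^{k+1} − 2.
Hence s(n) = 3^n − 2 for every n ≥ 0, by induction.

s(n) = 3^n − 2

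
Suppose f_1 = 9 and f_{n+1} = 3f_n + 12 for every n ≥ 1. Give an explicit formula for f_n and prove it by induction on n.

Claim: f_n = 5·3^n − 6.

Base case: f_1 = 9, and 5·3^1 − 6 = 15 − 6 = 9.
Assume f_m = 5·3^m − 6 for some m ≥ 1.
Then f_{m+1} = 3f_m + 12 = 3·(5·3^m − 6) + 12 = 15·3^m − 18 + 12 = 5·3^{m+1} − 6.
So the formula holds for m+1, and by induction f_n = 5·3^n − 6 for all n ≥ 1.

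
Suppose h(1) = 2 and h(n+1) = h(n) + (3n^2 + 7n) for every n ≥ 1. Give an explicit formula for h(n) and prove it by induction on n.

Claim: h(n) = n^3 + 2n^2 − 3n + 2.

Base case: h(1) = 2, and 1^3 + 2·1^2 − 3·1 + 2 = 2.
Assume h(r) = r^3 + 2r^2 − 3r + 2.
Then h(r+1) = h(r) + (3r^2 + 7r) = (r^3 + 2r^2 − 3r + 2) + (3r^2 + 7r) = r^3 + 5r^2 + 4r + 2,
and (r+1)^3 + 2·(r+1)^2 − 3·(r+1) + 2 = r^3 + 5r^2 + 4r + 2.
Hence h(n) = n^3 + 2n^2 − 3n + 2 for every n ≥ 1, by induction.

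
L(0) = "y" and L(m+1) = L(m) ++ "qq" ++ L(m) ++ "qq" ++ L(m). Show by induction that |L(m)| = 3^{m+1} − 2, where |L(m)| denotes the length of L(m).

Base case: |L(0)| = 1, and 3^{0+1} − 2 = 1.
Assume |L(r)| = 3^{r+1} − 2.
Then |L(r+1)| = 3|L(r)| + 4 = 3(3^{r+1} − 2) + 4 = 3^{r+2} − 6 + 4 = 3^{r+2} − 2.
So the formula holds for r+1, and by induction |L(m)| = 3^{m+1} − 2 for all m ≥ 0.

|L(m)| = 3^{m+1} − 2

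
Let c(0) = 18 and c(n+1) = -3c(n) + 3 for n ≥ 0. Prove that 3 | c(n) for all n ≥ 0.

Base case: c(0) = 18 = 3·6, so 3 | c(0).
Assume 3 | c(m), so c(m) = 3t for some integer t.
Then c(m+1) = -3c(m) + 3 = -3·(3t) + 3 = 3(-3t + 1), so 3 | c(m+1).
By induction, 3 | c(n) for all n ≥ 0.

3 | c(n)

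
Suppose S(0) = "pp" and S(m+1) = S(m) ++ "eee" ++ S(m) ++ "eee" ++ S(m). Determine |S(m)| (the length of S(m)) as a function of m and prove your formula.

Claim: |S(m)| = 5·3^m − 3.

Base case: |S(0)| = 2, and 5·3^0 − 3 = 2.
Assume |S(j)| = 5·3^j − 3.
Then |S(j+1)| = 3|S(j)| + 6 = 3(5·3^j − 3) + 6 = 5·3^{j+1} − 9 + 6 = 5·3^{j+1} − 3.
Hence |S(m)| = 5·3^m − 3 for every m ≥ 0, by induction.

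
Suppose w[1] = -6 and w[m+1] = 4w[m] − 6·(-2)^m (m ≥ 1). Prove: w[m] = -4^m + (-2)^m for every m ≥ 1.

Base case: w[1] = -6, and -4^1 + (-2)^1 = -4 − 2 = -6.
Assume w[r] = -4^r + (-2)^r for some r ≥ 1.
Then w[r+1] = 4w[r] − 6·(-2)^r = 4·(-4^r + (-2)^r) − 6·(-2)^r = -4^{r+1} + 4·(-2)^r − 6·(-2)^r = -4^{r+1} − 2·(-2)^r = -4^{r+1} + (-2)^{r+1}.
So the formula holds for r+1, and by induction w[m] = -4^m + (-2)^m for all m ≥ 1.

w[m] = -4^m + (-2)^m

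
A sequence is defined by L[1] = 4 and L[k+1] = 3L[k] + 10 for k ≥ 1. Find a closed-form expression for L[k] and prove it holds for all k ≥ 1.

Claim: L[k] = 3^{k+1} − 5.

Base case: L[1] = 4, and 3^{1+1} − 5 = 9 − 5 = 4.
Assume L[r] = 3^{r+1} − 5 for some r ≥ 1.
Then L[r+1] = 3L[r] + 10 = 3·(3^{r+1} − 5) + 10 = 3^{r+2} − 15 + 10 = 3^{r+2} − 5.
Hence L[k] = 3^{k+1} − 5 for every k ≥ 1, by induction.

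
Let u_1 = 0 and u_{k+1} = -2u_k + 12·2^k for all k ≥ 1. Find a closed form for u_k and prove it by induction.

Claim: u_k = 3·(-2)^k + 3·2^k.

Base case: u_1 = 0, and 3·(-2)^1 + 3·2^1 = -6 + 6 = 0.
Assume u_j = 3·(-2)^j + 3·2^j for some j ≥ 1.
Then u_{j+1} = -2u_j + 12·2^j = -2·(3·(-2)^j + 3·2^j) + 12·2^j = 3·(-2)^{j+1} − 6·2^j + 12·2^j = 3·(-2)^{j+1} + 6·2^j = 3·(-2)^{j+1} + 3·2^{j+1}.
So the formula holds for j+1, and by induction u_k = 3·(-2)^k + 3·2^k for all k ≥ 1.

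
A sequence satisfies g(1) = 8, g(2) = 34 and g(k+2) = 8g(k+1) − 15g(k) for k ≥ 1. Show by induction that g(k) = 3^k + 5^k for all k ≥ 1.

Base cases: g(1) = 8 and 3^1 + 5^1 = 8; g(2) = 34 and 3^2 + 5^2 = 34.
Assume g(i) = 3^i + 5^i for all 1 ≤ i ≤ j, where j ≥ 2.
Then g(j+1) = 8g(j) − 15g(j−1) = 8·(3^j + 5^j) − 15·(3^{j−1} + 5^{j−1}) = (8·3 − 15)3^{j−1} + (8·5 − 15)5^{j−1} = 9·3^{j−1} + 25·5^{j−1} = 3^{j+1} + 5^{j+1}.
By strong induction, g(k) = 3^k + 5^k for all k ≥ 1.

g(k) = 3^k + 5^k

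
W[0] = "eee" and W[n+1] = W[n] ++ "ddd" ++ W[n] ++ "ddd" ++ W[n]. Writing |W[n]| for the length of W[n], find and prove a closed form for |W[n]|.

Claim: |W[n]| = 6·3^n − 3.

Base case: |W[0]| = 3, and 6·3^0 − 3 = 3.
Assume |W[m]| = 6·3^m − 3.
Then |W[m+1]| = 3|W[m]| + 6 = 3(6·3^m − 3) + 6 = 6·3^{m+1} − 9 + 6 = 6·3^{m+1} − 3.
So the formula holds for m+1, and by induction |W[n]| = 6·3^n − 3 for all n ≥ 0.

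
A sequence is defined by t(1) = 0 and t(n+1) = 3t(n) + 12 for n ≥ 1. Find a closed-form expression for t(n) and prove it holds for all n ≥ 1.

Claim: t(n) = 2·3^n − 6.

Base case: t(1) = 0, and 2·3^1 − 6 = 6 − 6 = 0.
Assume t(j) = 2·3^j − 6 for some j ≥ 1.
Then t(j+1) = 3t(j) + 12 = 3·(2·3^j − 6) + 12 = 6·3^j − 18 + 12 = 2·3^{j+1} − 6.
Hence t(n) = 2·3^n − 6 for every n ≥ 1, by induction.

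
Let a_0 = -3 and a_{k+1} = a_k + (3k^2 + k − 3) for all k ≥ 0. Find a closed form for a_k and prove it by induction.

Claim: a_k = k^3 − k^2 − 3k − 3.

Base case: a_0 = -3, and 0^3 − 0^2 − 3·0 − 3 = -3.
Assume a_r = r^3 − r^2 − 3r − 3.
Then a_{r+1} = a_r + (3r^2 + r − 3) = (r^3 − r^2 − 3r − 3) + (3r^2 + r − 3) = r^3 + 2r^2 − 2r − 6,
and (r+1)^3 − (r+1)^2 − 3·(r+1) − 3 = r^3 + 2r^2 − 2r − 6.
Hence a_k = k^3 − k^2 − 3k − 3 for every k ≥ 0, by induction.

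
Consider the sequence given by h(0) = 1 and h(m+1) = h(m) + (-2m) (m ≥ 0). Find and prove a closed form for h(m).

Claim: h(m) = -m^2 + m + 1.

Base case: h(0) = 1, and -0^2 + 0 + 1 = 1.
Assume h(j) = -j^2 + j + 1.
Then h(j+1) = h(j) + (-2j) = (-j^2 + j + 1) + (-2j) = -j^2 − j + 1,
and -(j+1)^2 + (j+1) + 1 = -j^2 − j + 1.
By induction, h(m) = -m^2 + m + 1 for all m ≥ 0.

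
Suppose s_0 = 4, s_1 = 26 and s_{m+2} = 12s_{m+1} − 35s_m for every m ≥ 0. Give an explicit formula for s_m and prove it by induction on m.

Claim: s_m = 3·7^m + 5^m.

Base cases: s_0 = 4 and 3·7^0 + 5^0 = 4; s_1 = 26 and 3·7^1 + 5^1 = 26.
Assume s_i = 3·7^i + 5^i for all 0 ≤ i ≤ j, where j ≥ 1.
Then s_{j+1} = 12s_j − 35s_{j−1} = 12·(3·7^j + 5^j) − 35·(3·7^{j−1} + 5^{j−1}) = 3·(12·7 − 35)7^{j−1} + (12·5 − 35)5^{j−1} = 147·7^{j−1} + 25·5^{j−1} = 3·7^{j+1} + 5^{j+1}.
By strong induction, s_m = 3·7^m + 5^m for all m ≥ 0.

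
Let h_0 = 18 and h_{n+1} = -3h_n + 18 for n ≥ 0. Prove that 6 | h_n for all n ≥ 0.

Base case: h_0 = 18 = 6·3, so 6 | h_0.
Assume 6 | h_m, so h_m = 6t for some integer t.
Then h_{m+1} = -3h_m + 18 = -3·(6t) + 18 = 6(-3t + 3), so 6 | h_{m+1}.
This completes the inductive step, so 6 | h_n for all n ≥ 0.

6 | h_n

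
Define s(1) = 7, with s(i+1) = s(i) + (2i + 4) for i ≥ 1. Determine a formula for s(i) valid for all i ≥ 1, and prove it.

Claim: s(i) = i^2 + 3i + 3.

Base case: s(1) = 7, and 1^2 + 3·1 + 3 = 7.
Assume s(j) = j^2 + 3j + 3.
Then s(j+1) = s(j) + (2j + 4) = (j^2 + 3j + 3) + (2j + 4) = j^2 + 5j + 7,
and (j+1)^2 + 3·(j+1) + 3 = j^2 + 5j + 7.
Hence s(i) = i^2 + 3i + 3 for every i ≥ 1, by induction.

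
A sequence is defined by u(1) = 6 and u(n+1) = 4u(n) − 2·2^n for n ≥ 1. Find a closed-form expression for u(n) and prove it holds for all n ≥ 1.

Claim: u(n) = 4^n + 2^n.

Base case: u(1) = 6, and 4^1 + 2^1 = 4 + 2 = 6.
Assume u(r) = 4^r + 2^r for some r ≥ 1.
Then u(r+1) = 4u(r) − 2·2^r = 4·(4^r + 2^r) − 2·2^r = 4^{r+1} + 4·2^r − 2·2^r = 4^{r+1} + 2·2^r = 4^{r+1} + 2^{r+1}.
By induction, u(n) = 4^n + 2^n for all n ≥ 1.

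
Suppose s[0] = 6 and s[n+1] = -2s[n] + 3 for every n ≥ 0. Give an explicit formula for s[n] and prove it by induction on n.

Claim: s[n] = 5·(-2)^n + 1.

Base case: s[0] = 6, and 5·(-2)^0 + 1 = 5 + 1 = 6.
Assume s[m] = 5·(-2)^m + 1 for some m ≥ 0.
Then s[m+1] = -2s[m] + 3 = -2·(5·(-2)^m + 1) + 3 = -10·(-2)^m − 2 + 3 = 5·(-2)^{m+1} + 1.
Hence s[n] = 5·(-2)^n + 1 for every n ≥ 0, by induction.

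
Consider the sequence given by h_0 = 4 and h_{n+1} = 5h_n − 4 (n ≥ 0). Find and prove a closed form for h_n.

Claim: h_n = 3·5^n + 1.

Base case: h_0 = 4, and 3·5^0 + 1 = 3 + 1 = 4.
Assume h_k = 3·5^k + 1 for some k ≥ 0.
Then h_{k+1} = 5h_k − 4 = 5·(3·5^k + 1) − 4 = 15·5^k + 5 − 4 = 3·5^{k+1} + 1.
By induction, h_n = 3·5^n + 1 for all n ≥ 0.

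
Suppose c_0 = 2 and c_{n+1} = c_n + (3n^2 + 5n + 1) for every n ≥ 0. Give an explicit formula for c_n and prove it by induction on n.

Claim: c_n = n^3 + n^2 − n + 2.

Base case: c_0 = 2, and 0^3 + 0^2 − 0 + 2 = 2.
Assume c_m = m^3 + m^2 − m + 2.
Then c_{m+1} = c_m + (3m^2 + 5m + 1) = (m^3 + m^2 − m + 2) + (3m^2 + 5m + 1) = m^3 + 4m^2 + 4m + 3,
and (m+1)^3 + (m+1)^2 − (m+1) + 2 = m^3 + 4m^2 + 4m + 3.
This completes the inductive step, so c_n = n^3 + n^2 − n + 2 for all n ≥ 0.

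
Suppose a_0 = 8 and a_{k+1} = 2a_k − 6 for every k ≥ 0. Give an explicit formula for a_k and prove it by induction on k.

Claim: a_k = 2^{k+1} + 6.

Base case: a_0 = 8, and 2^{0+1} + 6 = 2 + 6 = 8.
Assume a_m = 2^{m+1} + 6 for some m ≥ 0.
Then a_{m+1} = 2a_m − 6 = 2·(2^{m+1} + 6) − 6 = 2^{m+2} + 12 − 6 = 2^{m+2} + 6.
So the formula holds for m+1, and by induction a_k = 2^{k+1} + 6 for all k ≥ 0.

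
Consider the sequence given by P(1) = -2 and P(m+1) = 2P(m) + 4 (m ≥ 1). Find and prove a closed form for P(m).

Claim: P(m) = 2^m − 4.

Base case: P(1) = -2, and 2^1 − 4 = 2 − 4 = -2.
Assume P(k) = 2^k − 4 for some k ≥ 1.
Then P(k+1) = 2P(k) + 4 = 2·(2^k − 4) + 4 = 2^{k+1} − 8 + 4 = 2^{k+1} − 4.
Hence P(m) = 2^m − 4 for every m ≥ 1, by induction.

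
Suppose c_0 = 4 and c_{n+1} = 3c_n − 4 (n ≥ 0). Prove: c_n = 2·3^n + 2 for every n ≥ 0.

Base case: c_0 = 4, and 2·3^0 + 2 = 2 + 2 = 4.
Assume c_j = 2·3^j + 2 for some j ≥ 0.
Then c_{j+1} = 3c_j − 4 = 3·(2·3^j + 2) − 4 = 6·3^j + 6 − 4 = 2·3^{j+1} + 2.
Hence c_n = 2·3^n + 2 for every n ≥ 0, by induction.

c_n = 2·3^n + 2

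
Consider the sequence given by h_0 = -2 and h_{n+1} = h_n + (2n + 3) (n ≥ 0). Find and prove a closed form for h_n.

Claim: h_n = n^2 + 2n − 2.

Base case: h_0 = -2, and 0^2 + 2·0 − 2 = -2.
Assume h_j = j^2 + 2j − 2.
Then h_{j+1} = h_j + (2j + 3) = (j^2 + 2j − 2) + (2j + 3) = j^2 + 4j + 1,
and (j+1)^2 + 2·(j+1) − 2 = j^2 + 4j + 1.
This completes the inductive step, so h_n = n^2 + 2n − 2 for all n ≥ 0.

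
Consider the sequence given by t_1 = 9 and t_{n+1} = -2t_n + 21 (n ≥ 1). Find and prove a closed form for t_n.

Claim: t_n = -(-2)^n + 7.

Base case: t_1 = 9, and -(-2)^1 + 7 = 2 + 7 = 9.
Assume t_m = -(-2)^m + 7 for some m ≥ 1.
Then t_{m+1} = -2t_m + 21 = -2·(-(-2)^m + 7) + 21 = 2·(-2)^m − 14 + 21 = -(-2)^{m+1} + 7.
Hence t_n = -(-2)^n + 7 for every n ≥ 1, by induction.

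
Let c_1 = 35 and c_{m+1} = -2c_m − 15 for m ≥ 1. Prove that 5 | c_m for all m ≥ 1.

Base case: c_1 = 35 = 5·7, so 5 | c_1.
Assume 5 | c_r, so c_r = 5t for some integer t.
Then c_{r+1} = -2c_r − 15 = -2·(5t) − 15 = 5(-2t − 3), so 5 | c_{r+1}.
This completes the inductive step, so 5 | c_m for all m ≥ 1.

5 | c_m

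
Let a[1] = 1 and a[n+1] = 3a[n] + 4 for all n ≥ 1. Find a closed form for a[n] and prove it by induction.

Claim: a[n] = 3^n − 2.

Base case: a[1] = 1, and 3^1 − 2 = 3 − 2 = 1.
Assume a[r] = 3^r − 2 for some r ≥ 1.
Then a[r+1] = 3a[r] + 4 = 3·(3^r − 2) + 4 = 3^{r+1} − 6 + 4 = 3^{r+1} − 2.
Hence a[n] = 3^n − 2 for every n ≥ 1, by induction.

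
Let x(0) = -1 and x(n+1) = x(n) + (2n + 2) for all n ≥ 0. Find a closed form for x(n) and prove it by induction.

Claim: x(n) = n^2 + n − 1.

Base case: x(0) = -1, and 0^2 + 0 − 1 = -1.
Assume x(m) = m^2 + m − 1.
Then x(m+1) = x(m) + (2m + 2) = (m^2 + m − 1) + (2m + 2) = m^2 + 3m + 1,
and (m+1)^2 + (m+1) − 1 = m^2 + 3m + 1.
This completes the inductive step, so x(n) = n^2 + n − 1 for all n ≥ 0.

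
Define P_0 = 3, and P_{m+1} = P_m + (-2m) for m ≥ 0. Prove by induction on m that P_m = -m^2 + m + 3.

Base case: P_0 = 3, and -0^2 + 0 + 3 = 3.
Assume P_k = -k^2 + k + 3.
Then P_{k+1} = P_k + (-2k) = (-k^2 + k + 3) + (-2k) = -k^2 − k + 3,
and -(k+1)^2 + (k+1) + 3 = -k^2 − k + 3.
Hence P_m = -m^2 + m + 3 for every m ≥ 0, by induction.

P_m = -m^2 + m + 3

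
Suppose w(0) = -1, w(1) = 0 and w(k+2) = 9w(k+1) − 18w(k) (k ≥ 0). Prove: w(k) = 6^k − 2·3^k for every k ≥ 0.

Base cases: w(0) = -1 and 6^0 − 2·3^0 = -1; w(1) = 0 and 6^1 − 2·3^1 = 0.
Assume w(j) = 6^j − 2·3^j for all 0 ≤ j ≤ m, where m ≥ 1.
Then w(m+1) = 9w(m) − 18w(m−1) = 9·(6^m − 2·3^m) − 18·(6^{m−1} − 2·3^{m−1}) = (9·6 − 18)6^{m−1} − 2·(9·3 − 18)3^{m−1} = 36·6^{m−1} − 18·3^{m−1} = 6^{m+1} − 2·3^{m+1}.
So the formula holds for m+1, and by strong induction w(k) = 6^k − 2·3^k for all k ≥ 0.

w(k) = 6^k − 2·3^k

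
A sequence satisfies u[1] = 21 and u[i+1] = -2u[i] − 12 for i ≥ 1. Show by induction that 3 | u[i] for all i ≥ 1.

Base case: u[1] = 21 = 3·7, so 3 | u[1].
Assume 3 | u[k], so u[k] = 3t for some integer t.
Then u[k+1] = -2u[k] − 12 = -2·(3t) − 12 = 3(-2t − 4), so 3 | u[k+1].
So the property holds for k+1, and by induction 3 | u[i] for all i ≥ 1.

3 | u[i]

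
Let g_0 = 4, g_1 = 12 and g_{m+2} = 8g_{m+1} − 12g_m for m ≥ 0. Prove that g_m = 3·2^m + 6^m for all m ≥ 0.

Base cases: g_0 = 4 and 3·2^0 + 6^0 = 4; g_1 = 12 and 3·2^1 + 6^1 = 12.
Assume g_j = 3·2^j + 6^j for all 0 ≤ j ≤ r, where r ≥ 1.
Then g_{r+1} = 8g_r − 12g_{r−1} = 8·(3·2^r + 6^r) − 12·(3·2^{r−1} + 6^{r−1}) = 3·(8·2 − 12)2^{r−1} + (8·6 − 12)6^{r−1} = 12·2^{r−1} + 36·6^{r−1} = 3·2^{r+1} + 6^{r+1}.
Hence g_m = 3·2^m + 6^m for every m ≥ 0, by strong induction.

g_m = 3·2^m + 6^m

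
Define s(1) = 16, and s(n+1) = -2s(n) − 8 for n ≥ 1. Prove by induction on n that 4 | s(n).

Base case: s(1) = 16 = 4·4, so 4 | s(1).
Assume 4 | s(k), so s(k) = 4t for some integer t.
Then s(k+1) = -2s(k) − 8 = -2·(4t) − 8 = 4(-2t − 2), so 4 | s(k+1).
So the property holds for k+1, and by induction 4 | s(n) for all n ≥ 1.

4 | s(n)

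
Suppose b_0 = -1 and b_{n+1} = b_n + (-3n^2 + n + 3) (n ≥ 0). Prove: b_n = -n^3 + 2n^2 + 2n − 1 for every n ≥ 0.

Base case: b_0 = -1, and -0^3 + 2·0^2 + 2·0 − 1 = -1.
Assume b_m = -m^3 + 2m^2 + 2m − 1.
Then b_{m+1} = b_m + (-3m^2 + m + 3) = (-m^3 + 2m^2 + 2m − 1) + (-3m^2 + m + 3) = -m^3 − m^2 + 3m + 2,
and -(m+1)^3 + 2·(m+1)^2 + 2·(m+1) − 1 = -m^3 − m^2 + 3m + 2.
This completes the inductive step, so b_n = -n^3 + 2n^2 + 2n − 1 for all n ≥ 0.

b_n = -n^3 + 2n^2 + 2n − 1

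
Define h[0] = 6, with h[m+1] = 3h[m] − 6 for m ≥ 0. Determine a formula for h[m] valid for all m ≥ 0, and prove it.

Claim: h[m] = 3^{m+1} + 3.

Base case: h[0] = 6, and 3^{0+1} + 3 = 3 + 3 = 6.
Assume h[j] = 3^{j+1} + 3 for some j ≥ 0.
Then h[j+1] = 3h[j] − 6 = 3·(3^{j+1} + 3) − 6 = 3^{j+2} + 9 − 6 = 3^{j+2} + 3.
So the formula holds for j+1, and by induction h[m] = 3^{m+1} + 3 for all m ≥ 0.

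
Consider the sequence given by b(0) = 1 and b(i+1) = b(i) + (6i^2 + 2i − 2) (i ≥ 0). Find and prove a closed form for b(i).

Claim: b(i) = 2i^3 − 2i^2 − 2i + 1.

Base case: b(0) = 1, and 2·0^3 − 2·0^2 − 2·0 + 1 = 1.
Assume b(k) = 2k^3 − 2k^2 − 2k + 1.
Then b(k+1) = b(k) + (6k^2 + 2k − 2) = (2k^3 − 2k^2 − 2k + 1) + (6k^2 + 2k − 2) = 2k^3 + 4k^2 − 1,
and 2·(k+1)^3 − 2·(k+1)^2 − 2·(k+1) + 1 = 2k^3 + 4k^2 − 1.
Hence b(i) = 2i^3 − 2i^2 − 2i + 1 for every i ≥ 0, by induction.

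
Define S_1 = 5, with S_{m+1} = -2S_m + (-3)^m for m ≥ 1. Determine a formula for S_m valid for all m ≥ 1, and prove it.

Claim: S_m = -(-2)^m − (-3)^m.

Base case: S_1 = 5, and -(-2)^1 − (-3)^1 = 2 + 3 = 5.
Assume S_k = -(-2)^k − (-3)^k for some k ≥ 1.
Then S_{k+1} = -2S_k + (-3)^k = -2·(-(-2)^k − (-3)^k) + (-3)^k = -(-2)^{k+1} + 2·(-3)^k + (-3)^k = -(-2)^{k+1} + 3·(-3)^k = -(-2)^{k+1} − (-3)^{k+1}.
Hence S_m = -(-2)^m − (-3)^m for every m ≥ 1, by induction.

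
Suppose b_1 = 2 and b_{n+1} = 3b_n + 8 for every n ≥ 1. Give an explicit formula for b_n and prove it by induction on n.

Claim: b_n = 2·3^n − 4.

Base case: b_1 = 2, and 2·3^1 − 4 = 6 − 4 = 2.
Assume b_r = 2·3^r − 4 for some r ≥ 1.
Then b_{r+1} = 3b_r + 8 = 3·(2·3^r − 4) + 8 = 6·3^r − 12 + 8 = 2·3^{r+1} − 4.
So the formula holds for r+1, and by induction b_n = 2·3^n − 4 for all n ≥ 1.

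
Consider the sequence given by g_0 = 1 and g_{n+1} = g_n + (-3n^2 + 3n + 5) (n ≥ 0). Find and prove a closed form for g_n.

Claim: g_n = -n^3 + 3n^2 + 3n + 1.

Base case: g_0 = 1, and -0^3 + 3·0^2 + 3·0 + 1 = 1.
Assume g_r = -r^3 + 3r^2 + 3r + 1.
Then g_{r+1} = g_r + (-3r^2 + 3r + 5) = (-r^3 + 3r^2 + 3r + 1) + (-3r^2 + 3r + 5) = -r^3 + 6r + 6,
and -(r+1)^3 + 3·(r+1)^2 + 3·(r+1) + 1 = -r^3 + 6r + 6.
Hence g_n = -n^3 + 3n^2 + 3n + 1 for every n ≥ 0, by induction.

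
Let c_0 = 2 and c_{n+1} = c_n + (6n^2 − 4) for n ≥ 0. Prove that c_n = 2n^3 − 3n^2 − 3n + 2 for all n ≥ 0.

Base case: c_0 = 2, and 2·0^3 − 3·0^2 − 3·0 + 2 = 2.
Assume c_k = 2k^3 − 3k^2 − 3k + 2.
Then c_{k+1} = c_k + (6k^2 − 4) = (2k^3 − 3k^2 − 3k + 2) + (6k^2 − 4) = 2k^3 + 3k^2 − 3k − 2,
and 2·(k+1)^3 − 3·(k+1)^2 − 3·(k+1) + 2 = 2k^3 + 3k^2 − 3k − 2.
This completes the inductive step, so c_n = 2n^3 − 3n^2 − 3n + 2 for all n ≥ 0.

c_n = 2n^3 − 3n^2 − 3n + 2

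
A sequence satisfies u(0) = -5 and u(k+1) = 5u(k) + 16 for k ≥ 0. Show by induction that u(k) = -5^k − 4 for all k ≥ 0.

Base case: u(0) = -5, and -5^0 − 4 = -1 − 4 = -5.
Assume u(m) = -5^m − 4 for some m ≥ 0.
Then u(m+1) = 5u(m) + 16 = 5·(-5^m − 4) + 16 = -5^{m+1} − 20 + 16 = -5^{m+1} − 4.
Hence u(k) = -5^k − 4 for every k ≥ 0, by induction.

u(k) = -5^k − 4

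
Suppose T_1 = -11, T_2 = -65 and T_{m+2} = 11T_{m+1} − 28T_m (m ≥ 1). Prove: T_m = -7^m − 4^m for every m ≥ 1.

Base cases: T_1 = -11 and -7^1 − 4^1 = -11; T_2 = -65 and -7^2 − 4^2 = -65.
Assume T_i = -7^i − 4^i for all 1 ≤ i ≤ j, where j ≥ 2.
Then T_{j+1} = 11T_j − 28T_{j−1} = 11·(-7^j − 4^j) − 28·(-7^{j−1} − 4^{j−1}) = -(11·7 − 28)7^{j−1} − (11·4 − 28)4^{j−1} = -49·7^{j−1} − 16·4^{j−1} = -7^{j+1} − 4^{j+1}.
Hence T_m = -7^m − 4^m for every m ≥ 1, by strong induction.

T_m = -7^m − 4^m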